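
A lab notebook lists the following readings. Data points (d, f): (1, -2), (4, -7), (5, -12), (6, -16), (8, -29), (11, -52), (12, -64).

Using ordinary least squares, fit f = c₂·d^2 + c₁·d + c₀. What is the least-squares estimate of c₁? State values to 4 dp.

c₁ = 0.3078

Setting ∂/∂c₂ … = 0 gives: 41651·c₂ + 3977·c₁ + 407·c₀ = -18354;  3977·c₂ + 407·c₁ + 47·c₀ = -1758;  407·c₂ + 47·c₁ + 7·c₀ = -182.
Row-reducing yields c₂ = -5092/11231, c₁ = 17286/56155, c₀ = -95776/56155.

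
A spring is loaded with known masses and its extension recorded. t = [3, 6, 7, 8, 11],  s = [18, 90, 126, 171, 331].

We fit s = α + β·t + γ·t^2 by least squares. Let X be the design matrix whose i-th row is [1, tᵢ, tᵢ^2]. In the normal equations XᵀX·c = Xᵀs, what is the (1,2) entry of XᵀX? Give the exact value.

Row 1 ↔ basis 1, column 2 ↔ basis t, so (XᵀX)_{1,2} = Σᵢ t = (1)·(3) + (1)·(6) + (1)·(7) + (1)·(8) + (1)·(11) = 35.

35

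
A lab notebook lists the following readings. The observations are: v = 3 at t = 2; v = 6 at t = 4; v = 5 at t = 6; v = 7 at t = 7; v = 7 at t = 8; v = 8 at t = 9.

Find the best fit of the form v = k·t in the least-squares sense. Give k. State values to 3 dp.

k = 0.948

Entries of MᵀM: Σt·t = 250.
And Σt·v = 237.
So MᵀM·[k]ᵀ = Mᵀv: [[250]]·[k]ᵀ = [237]ᵀ.
k = 237/250 = 0.948.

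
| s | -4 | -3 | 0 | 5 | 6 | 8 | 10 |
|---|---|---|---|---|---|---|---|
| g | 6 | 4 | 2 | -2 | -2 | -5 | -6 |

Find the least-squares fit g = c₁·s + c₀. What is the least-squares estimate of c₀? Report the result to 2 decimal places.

Setting ∂/∂c₁ … = 0 gives: 250·c₁ + 22·c₀ = -158;  22·c₁ + 7·c₀ = -3.
Eliminating c₀: 7·(row 1) − 22·(row 2) gives 1266·c₁ = 7·(-158) − 22·(-3) = -1040, so c₁ = -520/633.
Then c₀ = ((-3) − 22·(-520/633))/7 = 1363/633.

c₀ = 2.15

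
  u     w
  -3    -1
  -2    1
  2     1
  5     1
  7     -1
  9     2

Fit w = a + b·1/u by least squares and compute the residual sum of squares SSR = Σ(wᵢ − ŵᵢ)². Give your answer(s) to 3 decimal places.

SSR = 7.052

Entries of XᵀX: Σ1 = 6, Σ1/u = 38/315, Σ1/u·1/u = 135713/198450.
Moment sums: Σw = 3, Σ1/u·w = 193/315.
Normal equations: [[6, 38/315]; [38/315, 135713/198450]]·[a, b]ᵀ = [3, 193/315]ᵀ.
Determinant 6·(135713/198450) − (38/315)² = 81139/19845.
a = (3·(135713/198450) − (38/315)·(193/315))/(81139/19845) = 392471/811390; b = (6·(193/315) − (38/315)·3)/(81139/19845) = 65772/81139.
Residuals: -984621/811390, 747779/811390, 90059/811390, 57475/162278, -1297821/811390, 1157229/811390; SSR = 5722113/811390.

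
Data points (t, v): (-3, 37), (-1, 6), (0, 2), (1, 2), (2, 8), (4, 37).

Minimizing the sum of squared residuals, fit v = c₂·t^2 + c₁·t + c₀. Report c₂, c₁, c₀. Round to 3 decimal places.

MᵀM·[c₂, c₁, c₀]ᵀ = Mᵀv reads: 355·c₂ + 45·c₁ + 31·c₀ = 965;  45·c₂ + 31·c₁ + 3·c₀ = 49;  31·c₂ + 3·c₁ + 6·c₀ = 92.
Inverting the 3×3 Gram matrix, [c₂, c₁, c₀]ᵀ = [365/124, -20791/7316, 5655/3658]ᵀ.

c₂ = 2.944, c₁ = -2.842, c₀ = 1.546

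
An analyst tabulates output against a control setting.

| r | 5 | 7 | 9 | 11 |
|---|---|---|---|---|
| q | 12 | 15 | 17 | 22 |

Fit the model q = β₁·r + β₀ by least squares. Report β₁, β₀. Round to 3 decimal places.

β₁ = 1.600, β₀ = 3.700

Setting ∂/∂β₁ … = 0 gives: 276·β₁ + 32·β₀ = 560;  32·β₁ + 4·β₀ = 66.
(Σr·r = 276, Σr = 32, Σ1 = 4, Σr·q = 560, Σq = 66.)
Determinant 276·4 − 32² = 80.
β₁ = (560·4 − 32·66)/80 = 8/5; β₀ = (276·66 − 32·560)/80 = 37/10.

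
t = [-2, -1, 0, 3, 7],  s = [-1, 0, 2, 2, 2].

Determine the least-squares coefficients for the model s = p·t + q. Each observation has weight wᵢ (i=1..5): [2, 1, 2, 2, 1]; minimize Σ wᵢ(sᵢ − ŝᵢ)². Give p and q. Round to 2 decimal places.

p = 0.32, q = 0.68

The normal system MᵀWM·[p, q]ᵀ = MᵀWs is [[76, 8]; [8, 8]]·[p, q]ᵀ = [30, 8]ᵀ.
Eliminating q: 8·(row 1) − 8·(row 2) gives 544·p = 8·30 − 8·8 = 176, so p = 11/34.
Then q = (8 − 8·(11/34))/8 = 23/34.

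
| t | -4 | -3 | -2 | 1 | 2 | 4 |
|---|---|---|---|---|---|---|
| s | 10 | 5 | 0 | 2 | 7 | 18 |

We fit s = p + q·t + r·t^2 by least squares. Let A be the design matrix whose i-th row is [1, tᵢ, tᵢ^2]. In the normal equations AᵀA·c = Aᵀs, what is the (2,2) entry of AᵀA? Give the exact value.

50

Row 2 ↔ basis t, column 2 ↔ basis t, so (AᵀA)_{2,2} = Σᵢ (t)·(t) = (-4)·(-4) + (-3)·(-3) + (-2)·(-2) + (1)·(1) + (2)·(2) + (4)·(4) = 50.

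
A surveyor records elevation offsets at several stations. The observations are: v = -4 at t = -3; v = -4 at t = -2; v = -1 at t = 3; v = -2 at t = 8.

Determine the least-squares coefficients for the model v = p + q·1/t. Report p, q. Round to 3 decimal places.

The normal system MᵀM·[p, q]ᵀ = Mᵀv is [[4, -3/8]; [-3/8, 281/576]]·[p, q]ᵀ = [-11, 11/4]ᵀ.
Determinant 4·(281/576) − (-3/8)² = 1043/576.
p = ((-11)·(281/576) − (-3/8)·(11/4))/(1043/576) = -2497/1043; q = (4·(11/4) − (-3/8)·(-11))/(1043/576) = 3960/1043.

p = -2.394, q = 3.797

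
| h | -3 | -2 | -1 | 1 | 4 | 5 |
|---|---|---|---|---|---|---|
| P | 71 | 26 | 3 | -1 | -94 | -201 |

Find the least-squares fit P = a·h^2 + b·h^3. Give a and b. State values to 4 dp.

a = 2.0055, b = -2.0003

Compute the Gram sums: Σh^2·h^2 = 980, Σh^2·h^3 = 3874, Σh^3·h^3 = 20516.
Moment sums: Σh^2·P = -5784, Σh^3·P = -33270.
Normal equations: [[980, 3874]; [3874, 20516]]·[a, b]ᵀ = [-5784, -33270]ᵀ.
Eliminating b: 20516·(row 1) − 3874·(row 2) gives 5097804·a = 20516·(-5784) − 3874·(-33270) = 10223436, so a = 851953/424817.
Then b = ((-33270) − 3874·(851953/424817))/20516 = -849782/424817.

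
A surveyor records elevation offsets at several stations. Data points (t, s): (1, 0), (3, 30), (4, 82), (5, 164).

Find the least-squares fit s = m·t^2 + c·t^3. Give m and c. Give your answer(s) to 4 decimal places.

Entries of XᵀX: Σt^2·t^2 = 963, Σt^2·t^3 = 4393, Σt^3·t^3 = 20451.
For Xᵀs: Σt^2·s = 5682, Σt^3·s = 26558.
Normal equations: [[963, 4393]; [4393, 20451]]·[m, c]ᵀ = [5682, 26558]ᵀ.
Determinant 963·20451 − 4393² = 395864.
m = (5682·20451 − 4393·26558)/395864 = -58339/49483; c = (963·26558 − 4393·5682)/395864 = 76791/49483.

m = -1.1790, c = 1.5519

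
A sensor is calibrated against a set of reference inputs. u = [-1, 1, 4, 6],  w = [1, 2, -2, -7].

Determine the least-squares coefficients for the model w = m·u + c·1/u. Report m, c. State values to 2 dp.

m = -1.03, c = 1.65

With design matrix X, XᵀX = [[54, 4]; [4, 301/144]] and Xᵀw = [-49, -2/3]ᵀ.
Δ = 54·(301/144) − 4² = 775/8.
m = ((-49)·(301/144) − 4·(-2/3))/(775/8) = -2873/2790; c = (54·(-2/3) − 4·(-49))/(775/8) = 256/155.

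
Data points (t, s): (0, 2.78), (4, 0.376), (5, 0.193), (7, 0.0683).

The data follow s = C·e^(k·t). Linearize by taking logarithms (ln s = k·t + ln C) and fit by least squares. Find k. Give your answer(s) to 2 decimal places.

k = -0.53

Let Y = ln s. Fitting Y = k·t + ln C by least squares:
Σt = 16.0000, Σ(t)² = 90.0000, Σln s = -4.2846, Σt·ln s = -30.9249.
Normal system: [[90.0000, 16.0000]; [16.0000, 4]]·[k, ln C]ᵀ = [-30.9249, -4.2846]ᵀ.
Δ = 90.0000·4 − (16.0000)² = 104.0000; k = (-30.9249·4 − 16.0000·-4.2846)/104.0000 = -0.53025, ln C = (90.0000·-4.2846 − 16.0000·-30.9249)/104.0000 = 1.04983.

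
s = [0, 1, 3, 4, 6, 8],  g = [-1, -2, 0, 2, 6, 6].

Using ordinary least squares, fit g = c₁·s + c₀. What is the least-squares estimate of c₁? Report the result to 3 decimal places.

c₁ = 1.096

The normal system XᵀX·[c₁, c₀]ᵀ = Xᵀg is [[126, 22]; [22, 6]]·[c₁, c₀]ᵀ = [90, 11]ᵀ.
Determinant 126·6 − 22² = 272.
c₁ = (90·6 − 22·11)/272 = 149/136; c₀ = (126·11 − 22·90)/272 = -297/136.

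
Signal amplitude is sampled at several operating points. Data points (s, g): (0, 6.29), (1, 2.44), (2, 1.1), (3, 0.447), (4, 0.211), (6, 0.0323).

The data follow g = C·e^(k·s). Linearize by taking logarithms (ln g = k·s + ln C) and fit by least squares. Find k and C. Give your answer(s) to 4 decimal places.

k = -0.8674, C = 6.1625

Let Y = ln g. Fitting Y = k·s + ln C by least squares:
Sums: Σs = 16.0000, Σ(s)² = 66.0000, Σln g = -2.9675, Σs·ln g = -28.1527.
Normal system: [[66.0000, 16.0000]; [16.0000, 6]]·[k, ln C]ᵀ = [-28.1527, -2.9675]ᵀ.
Solving (det = 140.0000): k = -0.86740, ln C = 1.81848, so C = exp(1.81848) = 6.16248.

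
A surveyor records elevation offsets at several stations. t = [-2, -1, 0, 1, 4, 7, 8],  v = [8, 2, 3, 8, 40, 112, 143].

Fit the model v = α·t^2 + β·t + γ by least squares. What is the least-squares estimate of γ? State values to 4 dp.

Compute the Gram sums: Σt^2·t^2 = 6771, Σt^2·t = 911, Σt^2 = 135, Σt·t = 135, Σt = 17, Σ1 = 7.
And Σt^2·v = 15322, Σt·v = 2078, Σv = 316.
So MᵀM·[α, β, γ]ᵀ = Mᵀv: [[6771, 911, 135]; [911, 135, 17]; [135, 17, 7]]·[α, β, γ]ᵀ = [15322, 2078, 316]ᵀ.
Row-reducing yields α = 175907/88361, β = 10855/6797, γ = 253668/88361.

γ = 2.8708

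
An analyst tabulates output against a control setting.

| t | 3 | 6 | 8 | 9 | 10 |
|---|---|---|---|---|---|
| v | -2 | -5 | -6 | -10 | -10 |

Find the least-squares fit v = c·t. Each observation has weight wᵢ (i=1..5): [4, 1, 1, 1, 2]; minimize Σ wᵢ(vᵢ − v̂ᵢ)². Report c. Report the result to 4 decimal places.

c = -0.9400

With design matrix X, XᵀWX = [[417]] and XᵀWv = [-392]ᵀ.
c = (-392)/417 = -0.940048.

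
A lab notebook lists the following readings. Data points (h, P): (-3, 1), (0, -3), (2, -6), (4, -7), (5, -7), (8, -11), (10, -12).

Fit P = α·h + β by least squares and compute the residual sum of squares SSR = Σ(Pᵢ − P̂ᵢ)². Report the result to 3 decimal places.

Entries of AᵀA: Σh·h = 218, Σh = 26, Σ1 = 7.
For AᵀP: Σh·P = -286, ΣP = -45.
So AᵀA·[α, β]ᵀ = AᵀP: [[218, 26]; [26, 7]]·[α, β]ᵀ = [-286, -45]ᵀ.
det = 218·7 − 26² = 850.
α = ((-286)·7 − 26·(-45))/850 = -416/425; β = (218·(-45) − 26·(-286))/850 = -1187/425.
Residuals: 364/425, -88/425, -531/425, -124/425, 292/425, -32/85, 247/425; SSR = 1434/425.

SSR = 3.374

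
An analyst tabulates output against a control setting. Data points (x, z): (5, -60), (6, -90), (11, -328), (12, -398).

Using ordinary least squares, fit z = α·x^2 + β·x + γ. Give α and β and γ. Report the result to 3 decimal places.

Sums needed: Σx^2·x^2 = 37298, Σx^2·x = 3400, Σx^2 = 326, Σx·x = 326, Σx = 34, Σ1 = 4.
And Σx^2·z = -101740, Σx·z = -9224, Σz = -876.
Normal equations: [[37298, 3400, 326]; [3400, 326, 34]; [326, 34, 4]]·[α, β, γ]ᵀ = [-101740, -9224, -876]ᵀ.
Inverting the 3×3 Gram matrix, [α, β, γ]ᵀ = [-10/3, 956/111, -760/37]ᵀ.

α = -3.333, β = 8.613, γ = -20.541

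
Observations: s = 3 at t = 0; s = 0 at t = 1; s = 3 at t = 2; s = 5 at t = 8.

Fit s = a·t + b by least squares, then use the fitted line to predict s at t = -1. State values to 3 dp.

XᵀX·[a, b]ᵀ = Xᵀs reads: 69·a + 11·b = 46;  11·a + 4·b = 11.
(Σt·t = 69, Σt = 11, Σ1 = 4, Σt·s = 46, Σs = 11.)
Determinant 69·4 − 11² = 155.
a = (46·4 − 11·11)/155 = 63/155; b = (69·11 − 11·46)/155 = 253/155.
At t = -1: ŝ = (63/155)·(-1) + (253/155)·(1) = 38/31.

ŝ = 1.226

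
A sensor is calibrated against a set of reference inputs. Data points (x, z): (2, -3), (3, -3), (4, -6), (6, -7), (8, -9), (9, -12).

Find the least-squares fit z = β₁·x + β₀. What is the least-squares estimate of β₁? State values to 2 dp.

β₁ = -1.21

The normal system MᵀM·[β₁, β₀]ᵀ = Mᵀz is [[210, 32]; [32, 6]]·[β₁, β₀]ᵀ = [-261, -40]ᵀ.
det = 210·6 − 32² = 236.
β₁ = ((-261)·6 − 32·(-40))/236 = -143/118; β₀ = (210·(-40) − 32·(-261))/236 = -12/59.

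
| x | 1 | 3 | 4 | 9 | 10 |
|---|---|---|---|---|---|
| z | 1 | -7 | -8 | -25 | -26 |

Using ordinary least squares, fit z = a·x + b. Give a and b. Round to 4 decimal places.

Entries of MᵀM: Σx·x = 207, Σx = 27, Σ1 = 5.
Moment sums: Σx·z = -537, Σz = -65.
Determinant 207·5 − 27² = 306.
a = ((-537)·5 − 27·(-65))/306 = -155/51; b = (207·(-65) − 27·(-537))/306 = 58/17.

a = -3.0392, b = 3.4118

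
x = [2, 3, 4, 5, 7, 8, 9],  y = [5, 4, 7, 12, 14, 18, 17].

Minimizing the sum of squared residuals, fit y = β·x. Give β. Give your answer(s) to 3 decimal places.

From the data, Σx·x = 248.
And Σx·y = 505.
So MᵀM·[β]ᵀ = Mᵀy: [[248]]·[β]ᵀ = [505]ᵀ.
β = 505/248 = 2.03629.

β = 2.036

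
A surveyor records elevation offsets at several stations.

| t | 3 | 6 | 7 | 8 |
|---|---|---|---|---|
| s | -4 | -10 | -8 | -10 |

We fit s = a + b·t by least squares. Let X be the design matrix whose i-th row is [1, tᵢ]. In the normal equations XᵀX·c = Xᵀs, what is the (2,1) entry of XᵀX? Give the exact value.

24

Row 2 ↔ basis t, column 1 ↔ basis 1, so (XᵀX)_{2,1} = Σᵢ t = (3)·(1) + (6)·(1) + (7)·(1) + (8)·(1) = 24.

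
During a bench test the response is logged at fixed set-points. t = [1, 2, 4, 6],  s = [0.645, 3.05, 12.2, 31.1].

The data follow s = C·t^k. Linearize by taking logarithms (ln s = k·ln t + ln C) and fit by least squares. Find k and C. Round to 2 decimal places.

k = 2.14, C = 0.66

With ln sᵢ as the transformed response and ln tᵢ as the regressor:
Σln t = 3.8712, Σ(ln t)² = 5.6127, Σln s = 6.6153, Σln t·ln s = 10.3993.
Equations: 5.6127·k + 3.8712·ln C = 10.3993;  3.8712·k + 4·ln C = 6.6153.
Δ = 5.6127·4 − (3.8712)² = 7.4645; k = (10.3993·4 − 3.8712·6.6153)/7.4645 = 2.14191, ln C = (5.6127·6.6153 − 3.8712·10.3993)/7.4645 = -0.41912, so C = exp(-0.41912) = 0.65762.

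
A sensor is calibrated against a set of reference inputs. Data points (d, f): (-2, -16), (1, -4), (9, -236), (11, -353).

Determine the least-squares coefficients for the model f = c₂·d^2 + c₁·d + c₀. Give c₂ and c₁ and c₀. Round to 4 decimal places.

c₂ = -2.9830, c₁ = 0.8978, c₀ = -2.1441

The normal system AᵀA·[c₂, c₁, c₀]ᵀ = Aᵀf is [[21219, 2053, 207]; [2053, 207, 19]; [207, 19, 4]]·[c₂, c₁, c₀]ᵀ = [-61897, -5979, -609]ᵀ.
Row-reducing yields c₂ = -245495/82298, c₁ = 73885/82298, c₀ = -88229/41149.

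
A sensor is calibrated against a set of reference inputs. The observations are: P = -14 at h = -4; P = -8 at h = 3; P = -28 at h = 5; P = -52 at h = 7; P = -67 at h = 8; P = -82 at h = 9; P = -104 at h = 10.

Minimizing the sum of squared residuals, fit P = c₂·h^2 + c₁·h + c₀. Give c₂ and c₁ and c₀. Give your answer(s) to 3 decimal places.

c₂ = -0.998, c₁ = -0.403, c₀ = 0.542

The normal system XᵀX·[c₂, c₁, c₀]ᵀ = XᵀP is [[24020, 2672, 344]; [2672, 344, 38]; [344, 38, 7]]·[c₂, c₁, c₀]ᵀ = [-24874, -2786, -355]ᵀ.
Inverting the 3×3 Gram matrix, [c₂, c₁, c₀]ᵀ = [-290473/290922, -58651/145461, 26259/48487]ᵀ.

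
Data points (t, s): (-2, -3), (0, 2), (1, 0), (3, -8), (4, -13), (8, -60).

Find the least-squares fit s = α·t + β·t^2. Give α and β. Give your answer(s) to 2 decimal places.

MᵀM·[α, β]ᵀ = Mᵀs reads: 94·α + 596·β = -550;  596·α + 4450·β = -4132.
Δ = 94·4450 − 596² = 63084.
α = ((-550)·4450 − 596·(-4132))/63084 = 3793/15771; β = (94·(-4132) − 596·(-550))/63084 = -15152/15771.

α = 0.24, β = -0.96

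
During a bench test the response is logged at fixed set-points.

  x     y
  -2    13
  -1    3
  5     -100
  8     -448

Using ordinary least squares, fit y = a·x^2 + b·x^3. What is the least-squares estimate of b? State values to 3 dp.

b = -1.007

Normal-equation sums: Σx^2·x^2 = 4738, Σx^2·x^3 = 35860, Σx^3·x^3 = 277834.
Moment sums: Σx^2·y = -31117, Σx^3·y = -241983.
Δ = 4738·277834 − 35860² = 30437892.
a = ((-31117)·277834 − 35860·(-241983))/30437892 = 16074901/15218946; b = (4738·(-241983) − 35860·(-31117))/30437892 = -15329917/15218946.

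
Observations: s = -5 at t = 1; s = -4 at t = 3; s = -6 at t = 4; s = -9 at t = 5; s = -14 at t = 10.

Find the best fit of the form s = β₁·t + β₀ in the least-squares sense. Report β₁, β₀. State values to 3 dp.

β₁ = -1.133, β₀ = -2.389

From the data, Σt·t = 151, Σt = 23, Σ1 = 5.
For Mᵀs: Σt·s = -226, Σs = -38.
So MᵀM·[β₁, β₀]ᵀ = Mᵀs: [[151, 23]; [23, 5]]·[β₁, β₀]ᵀ = [-226, -38]ᵀ.
det = 151·5 − 23² = 226.
β₁ = ((-226)·5 − 23·(-38))/226 = -128/113; β₀ = (151·(-38) − 23·(-226))/226 = -270/113.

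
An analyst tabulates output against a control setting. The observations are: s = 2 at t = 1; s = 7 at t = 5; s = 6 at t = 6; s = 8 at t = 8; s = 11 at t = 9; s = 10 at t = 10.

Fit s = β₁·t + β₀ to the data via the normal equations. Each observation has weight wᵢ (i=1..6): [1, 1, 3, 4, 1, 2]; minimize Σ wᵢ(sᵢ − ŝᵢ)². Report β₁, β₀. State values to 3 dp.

Normal-equation sums: Σwᵢ·t·t = 671, Σwᵢ·t = 85, Σwᵢ·1 = 12.
And Σwᵢ·t·s = 700, Σwᵢ·s = 90.
det = 671·12 − 85² = 827.
β₁ = (700·12 − 85·90)/827 = 750/827; β₀ = (671·90 − 85·700)/827 = 890/827.

β₁ = 0.907, β₀ = 1.076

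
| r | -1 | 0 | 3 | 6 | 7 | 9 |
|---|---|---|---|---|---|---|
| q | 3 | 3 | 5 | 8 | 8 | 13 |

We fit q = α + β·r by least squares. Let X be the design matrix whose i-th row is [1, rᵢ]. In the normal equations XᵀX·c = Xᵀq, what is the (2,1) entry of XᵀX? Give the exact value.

Row 2 ↔ basis r, column 1 ↔ basis 1, so (XᵀX)_{2,1} = Σᵢ r = (-1)·(1) + (0)·(1) + (3)·(1) + (6)·(1) + (7)·(1) + (9)·(1) = 24.

24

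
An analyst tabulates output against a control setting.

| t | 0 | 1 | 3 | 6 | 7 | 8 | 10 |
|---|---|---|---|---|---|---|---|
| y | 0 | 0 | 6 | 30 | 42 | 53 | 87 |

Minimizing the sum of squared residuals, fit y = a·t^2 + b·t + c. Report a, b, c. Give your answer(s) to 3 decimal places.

a = 0.932, b = -0.639, c = -0.162

Compute the Gram sums: Σt^2·t^2 = 17875, Σt^2·t = 2099, Σt^2 = 259, Σt·t = 259, Σt = 35, Σ1 = 7.
And Σt^2·y = 15284, Σt·y = 1786, Σy = 218.
Normal equations: [[17875, 2099, 259]; [2099, 259, 35]; [259, 35, 7]]·[a, b, c]ᵀ = [15284, 1786, 218]ᵀ.
Row-reducing yields a = 649/696, b = -445/696, c = -197/1218.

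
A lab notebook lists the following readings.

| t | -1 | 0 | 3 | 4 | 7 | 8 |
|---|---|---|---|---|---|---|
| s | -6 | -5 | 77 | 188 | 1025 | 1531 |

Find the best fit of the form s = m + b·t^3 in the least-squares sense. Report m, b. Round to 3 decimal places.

m = -3.929, b = 2.998

Setting ∂/∂m … = 0 gives: 6·m + 945·b = 2810;  945·m + 384619·b = 1149564.
(Σ1 = 6, Σt^3 = 945, Σt^3·t^3 = 384619, Σs = 2810, Σt^3·s = 1149564.)
Determinant 6·384619 − 945² = 1414689.
m = (2810·384619 − 945·1149564)/1414689 = -5558590/1414689; b = (6·1149564 − 945·2810)/1414689 = 1413978/471563.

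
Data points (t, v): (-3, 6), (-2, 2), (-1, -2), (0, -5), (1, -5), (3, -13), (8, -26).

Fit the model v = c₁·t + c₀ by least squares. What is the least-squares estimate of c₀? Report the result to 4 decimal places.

Setting ∂/∂c₁ … = 0 gives: 88·c₁ + 6·c₀ = -272;  6·c₁ + 7·c₀ = -43.
(Σt·t = 88, Σt = 6, Σ1 = 7, Σt·v = -272, Σv = -43.)
Determinant 88·7 − 6² = 580.
c₁ = ((-272)·7 − 6·(-43))/580 = -823/290; c₀ = (88·(-43) − 6·(-272))/580 = -538/145.

c₀ = -3.7103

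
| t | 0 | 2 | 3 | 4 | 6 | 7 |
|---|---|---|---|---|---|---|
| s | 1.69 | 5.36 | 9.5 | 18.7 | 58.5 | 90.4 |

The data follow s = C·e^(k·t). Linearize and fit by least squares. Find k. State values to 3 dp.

Let Y = ln s. Fitting Y = k·t + ln C by least squares:
Sums: Σt = 22.0000, Σ(t)² = 114.0000, Σln s = 15.9568, Σt·ln s = 77.7698.
Normal system: [[114.0000, 22.0000]; [22.0000, 6]]·[k, ln C]ᵀ = [77.7698, 15.9568]ᵀ.
Δ = 114.0000·6 − (22.0000)² = 200.0000; k = (77.7698·6 − 22.0000·15.9568)/200.0000 = 0.57785, ln C = (114.0000·15.9568 − 22.0000·77.7698)/200.0000 = 0.54069.

k = 0.578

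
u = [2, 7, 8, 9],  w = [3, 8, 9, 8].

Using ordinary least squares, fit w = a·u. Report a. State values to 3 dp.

Sums needed: Σu·u = 198.
And Σu·w = 206.
So XᵀX·[a]ᵀ = Xᵀw: [[198]]·[a]ᵀ = [206]ᵀ.
Hence a = 206 / 198 ≈ 1.0404.

a = 1.040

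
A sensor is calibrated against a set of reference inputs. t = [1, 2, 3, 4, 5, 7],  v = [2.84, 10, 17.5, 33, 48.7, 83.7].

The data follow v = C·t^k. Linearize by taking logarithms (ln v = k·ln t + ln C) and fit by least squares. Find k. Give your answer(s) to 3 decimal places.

Let Y = ln v. Fitting Y = k·ln t + ln C by least squares:
XᵀX = [[9.9861, 6.7334]; [6.7334, 6]], rhs = [24.4564, 18.0180]ᵀ  (here Σln t = 6.7334, Σ(ln t)² = 9.9861, Σln v = 18.0180, Σln t·ln v = 24.4564).
Slope k = (n·Σln t·ln v − Σln t·Σln v)/(n·Σ(ln t)² − (Σln t)²) = (6·24.4564 − 6.7334·18.0180)/14.5777 = 1.74349; ln C = (Σln v − k·Σln t)/n = 1.04640.

k = 1.743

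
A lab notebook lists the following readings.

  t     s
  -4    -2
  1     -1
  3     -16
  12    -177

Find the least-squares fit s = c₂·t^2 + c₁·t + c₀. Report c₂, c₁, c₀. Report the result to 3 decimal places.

c₂ = -1.001, c₁ = -2.943, c₀ = 2.351

Compute the Gram sums: Σt^2·t^2 = 21074, Σt^2·t = 1692, Σt^2 = 170, Σt·t = 170, Σt = 12, Σ1 = 4.
For Aᵀs: Σt^2·s = -25665, Σt·s = -2165, Σs = -196.
AᵀA·[c₂, c₁, c₀]ᵀ = Aᵀs becomes [[21074, 1692, 170]; [1692, 170, 12]; [170, 12, 4]]·[c₂, c₁, c₀]ᵀ = [-25665, -2165, -196]ᵀ.
Inverting the 3×3 Gram matrix, [c₂, c₁, c₀]ᵀ = [-229438/229321, -1349903/458642, 1078481/458642]ᵀ.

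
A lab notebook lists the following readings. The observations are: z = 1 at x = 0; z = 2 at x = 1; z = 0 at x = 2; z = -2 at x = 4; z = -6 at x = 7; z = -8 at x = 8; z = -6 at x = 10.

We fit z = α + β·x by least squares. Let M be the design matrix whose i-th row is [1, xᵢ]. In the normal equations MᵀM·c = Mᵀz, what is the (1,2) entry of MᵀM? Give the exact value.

Row 1 ↔ basis 1, column 2 ↔ basis x, so (MᵀM)_{1,2} = Σᵢ x = (1)·(0) + (1)·(1) + (1)·(2) + (1)·(4) + (1)·(7) + (1)·(8) + (1)·(10) = 32.

32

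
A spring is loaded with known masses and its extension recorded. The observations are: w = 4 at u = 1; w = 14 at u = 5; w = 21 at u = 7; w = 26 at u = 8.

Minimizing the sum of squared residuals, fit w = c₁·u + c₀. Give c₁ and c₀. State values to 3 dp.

c₁ = 3.052, c₀ = 0.226

Forming MᵀM = [[139, 21]; [21, 4]] and Mᵀw = [429, 65]ᵀ gives MᵀM·[c₁, c₀]ᵀ = Mᵀw.
det = 139·4 − 21² = 115.
c₁ = (429·4 − 21·65)/115 = 351/115; c₀ = (139·65 − 21·429)/115 = 26/115.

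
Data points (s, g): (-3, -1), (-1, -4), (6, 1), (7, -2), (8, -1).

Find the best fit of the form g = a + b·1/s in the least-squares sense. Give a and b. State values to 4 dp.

AᵀA·[a, b]ᵀ = Aᵀg reads: 5·a + (-151/168)·b = -7;  (-151/168)·a + (33161/28224)·b = 229/56.
Eliminating b: (33161/28224)·(row 1) − (-151/168)·(row 2) gives (11917/2352)·a = (33161/28224)·(-7) − (-151/168)·(229/56) = -64195/14112, so a = -64195/71502.
Then b = ((229/56) − (-151/168)·(-64195/71502))/(33161/28224) = 33292/11917.

a = -0.8978, b = 2.7937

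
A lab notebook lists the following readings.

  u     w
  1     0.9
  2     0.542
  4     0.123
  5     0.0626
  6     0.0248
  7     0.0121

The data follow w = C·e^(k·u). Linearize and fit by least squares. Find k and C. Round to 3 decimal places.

Linearized form: ln w = k·u + ln C. From the 6 transformed points,
Σu = 25.0000, Σ(u)² = 131.0000, Σln w = -13.6959, Σu·ln w = -76.6509.
Equations: 131.0000·k + 25.0000·ln C = -76.6509;  25.0000·k + 6·ln C = -13.6959.
Slope k = (n·Σu·ln w − Σu·Σln w)/(n·Σ(u)² − (Σu)²) = (6·-76.6509 − 25.0000·-13.6959)/161.0000 = -0.72987; ln C = (Σln w − k·Σu)/n = 0.75847, so C = exp(0.75847) = 2.13500.

k = -0.730, C = 2.135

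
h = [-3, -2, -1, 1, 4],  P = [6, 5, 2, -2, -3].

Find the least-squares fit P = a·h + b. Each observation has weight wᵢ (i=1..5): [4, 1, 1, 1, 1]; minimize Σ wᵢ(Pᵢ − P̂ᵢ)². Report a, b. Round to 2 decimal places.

Normal-equation sums: Σwᵢ·h·h = 58, Σwᵢ·h = -10, Σwᵢ·1 = 8.
And Σwᵢ·h·P = -98, Σwᵢ·P = 26.
MᵀWM·[a, b]ᵀ = MᵀWP becomes [[58, -10]; [-10, 8]]·[a, b]ᵀ = [-98, 26]ᵀ.
Eliminating b: 8·(row 1) − (-10)·(row 2) gives 364·a = 8·(-98) − (-10)·26 = -524, so a = -131/91.
Then b = (26 − (-10)·(-131/91))/8 = 132/91.

a = -1.44, b = 1.45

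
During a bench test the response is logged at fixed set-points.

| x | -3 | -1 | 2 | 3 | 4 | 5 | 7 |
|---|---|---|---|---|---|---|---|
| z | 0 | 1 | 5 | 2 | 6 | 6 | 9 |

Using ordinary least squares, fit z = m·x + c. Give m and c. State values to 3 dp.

Setting ∂/∂m … = 0 gives: 113·m + 17·c = 132;  17·m + 7·c = 29.
Δ = 113·7 − 17² = 502.
m = (132·7 − 17·29)/502 = 431/502; c = (113·29 − 17·132)/502 = 1033/502.

m = 0.859, c = 2.058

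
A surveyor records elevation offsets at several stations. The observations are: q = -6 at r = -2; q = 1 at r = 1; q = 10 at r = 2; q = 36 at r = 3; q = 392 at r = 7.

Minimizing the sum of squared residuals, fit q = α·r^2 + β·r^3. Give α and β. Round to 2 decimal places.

With design matrix X, XᵀX = [[2515, 17051]; [17051, 118507]] and Xᵀq = [19549, 135557]ᵀ.
det = 2515·118507 − 17051² = 7308504.
α = (19549·118507 − 17051·135557)/7308504 = 4339/5971; β = (2515·135557 − 17051·19549)/7308504 = 105498/101507.

α = 0.73, β = 1.04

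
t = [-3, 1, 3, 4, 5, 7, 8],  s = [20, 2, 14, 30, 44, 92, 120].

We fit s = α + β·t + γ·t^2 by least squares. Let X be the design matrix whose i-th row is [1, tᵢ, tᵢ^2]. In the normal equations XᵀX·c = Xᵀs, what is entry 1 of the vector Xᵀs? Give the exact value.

Entry 1 ↔ basis 1, so (Xᵀs)_{1} = Σᵢ sᵢ = (1)·(20) + (1)·(2) + (1)·(14) + (1)·(30) + (1)·(44) + (1)·(92) + (1)·(120) = 322.

322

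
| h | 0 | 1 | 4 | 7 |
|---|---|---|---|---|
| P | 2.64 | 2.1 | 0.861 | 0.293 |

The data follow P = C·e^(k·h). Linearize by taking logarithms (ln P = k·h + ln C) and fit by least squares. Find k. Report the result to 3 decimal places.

Let Y = ln P. Fitting Y = k·h + ln C by least squares:
XᵀX = [[66.0000, 12.0000]; [12.0000, 4]], rhs = [-8.4498, 0.3355]ᵀ  (here Σh = 12.0000, Σ(h)² = 66.0000, Σln P = 0.3355, Σh·ln P = -8.4498).
Δ = 66.0000·4 − (12.0000)² = 120.0000; k = (-8.4498·4 − 12.0000·0.3355)/120.0000 = -0.31521, ln C = (66.0000·0.3355 − 12.0000·-8.4498)/120.0000 = 1.02949.

k = -0.315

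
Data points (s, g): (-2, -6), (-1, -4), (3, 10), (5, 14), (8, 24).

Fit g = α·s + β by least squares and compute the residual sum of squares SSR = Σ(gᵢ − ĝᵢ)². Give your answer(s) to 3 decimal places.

SSR = 2.763

Sums needed: Σs·s = 103, Σs = 13, Σ1 = 5.
Moment sums: Σs·g = 308, Σg = 38.
Determinant 103·5 − 13² = 346.
α = (308·5 − 13·38)/346 = 523/173; β = (103·38 − 13·308)/346 = -45/173.
Residuals: 53/173, -124/173, 206/173, -148/173, 13/173; SSR = 478/173.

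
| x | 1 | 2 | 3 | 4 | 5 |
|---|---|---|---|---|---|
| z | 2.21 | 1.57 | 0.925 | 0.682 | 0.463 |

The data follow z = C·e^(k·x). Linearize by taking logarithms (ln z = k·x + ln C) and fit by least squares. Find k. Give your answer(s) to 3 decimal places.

Taking logs, ln z = k·x + ln C, so regress ln z on x.
AᵀA = [[55.0000, 15.0000]; [15.0000, 5]], rhs = [-3.9198, 0.0134]ᵀ  (here Σx = 15.0000, Σ(x)² = 55.0000, Σln z = 0.0134, Σx·ln z = -3.9198).
Slope k = (n·Σx·ln z − Σx·Σln z)/(n·Σ(x)² − (Σx)²) = (5·-3.9198 − 15.0000·0.0134)/50.0000 = -0.39598; ln C = (Σln z − k·Σx)/n = 1.19062.

k = -0.396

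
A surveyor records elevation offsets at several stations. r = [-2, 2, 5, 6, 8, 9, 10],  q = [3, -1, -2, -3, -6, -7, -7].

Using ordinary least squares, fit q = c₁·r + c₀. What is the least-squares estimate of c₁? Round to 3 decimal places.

c₁ = -0.855

Normal-equation sums: Σr·r = 314, Σr = 38, Σ1 = 7.
And Σr·q = -217, Σq = -23.
So MᵀM·[c₁, c₀]ᵀ = Mᵀq: [[314, 38]; [38, 7]]·[c₁, c₀]ᵀ = [-217, -23]ᵀ.
Δ = 314·7 − 38² = 754.
c₁ = ((-217)·7 − 38·(-23))/754 = -645/754; c₀ = (314·(-23) − 38·(-217))/754 = 512/377.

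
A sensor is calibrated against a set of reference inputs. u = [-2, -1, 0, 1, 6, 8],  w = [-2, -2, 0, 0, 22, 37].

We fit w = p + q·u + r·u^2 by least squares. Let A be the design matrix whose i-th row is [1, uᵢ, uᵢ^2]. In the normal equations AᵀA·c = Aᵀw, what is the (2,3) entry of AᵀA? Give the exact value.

Row 2 ↔ basis u, column 3 ↔ basis u^2, so (AᵀA)_{2,3} = Σᵢ (u)·(u^2) = (-2)·(4) + (-1)·(1) + (0)·(0) + (1)·(1) + (6)·(36) + (8)·(64) = 720.

720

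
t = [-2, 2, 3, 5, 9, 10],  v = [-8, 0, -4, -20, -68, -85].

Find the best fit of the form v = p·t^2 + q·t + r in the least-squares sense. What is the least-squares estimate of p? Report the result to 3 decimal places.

p = -1.002

Forming XᵀX = [[17299, 1881, 223]; [1881, 223, 27]; [223, 27, 6]] and Xᵀv = [-14576, -1558, -185]ᵀ gives XᵀX·[p, q, r]ᵀ = Xᵀv.
Row-reducing yields p = -217411/216890, q = 65861/43378, r = -84/205.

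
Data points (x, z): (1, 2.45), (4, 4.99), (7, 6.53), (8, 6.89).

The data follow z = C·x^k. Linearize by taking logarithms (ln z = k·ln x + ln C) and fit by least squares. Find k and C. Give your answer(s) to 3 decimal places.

Taking logs, ln z = k·ln x + ln C, so regress ln z on ln x.
AᵀA = [[10.0325, 5.4116]; [5.4116, 4]], rhs = [9.8932, 6.3100]ᵀ  (here Σln x = 5.4116, Σ(ln x)² = 10.0325, Σln z = 6.3100, Σln x·ln z = 9.8932).
Slope k = (n·Σln x·ln z − Σln x·Σln z)/(n·Σ(ln x)² − (Σln x)²) = (4·9.8932 − 5.4116·6.3100)/10.8439 = 0.50030; ln C = (Σln z − k·Σln x)/n = 0.90064, so C = exp(0.90064) = 2.46118.

k = 0.500, C = 2.461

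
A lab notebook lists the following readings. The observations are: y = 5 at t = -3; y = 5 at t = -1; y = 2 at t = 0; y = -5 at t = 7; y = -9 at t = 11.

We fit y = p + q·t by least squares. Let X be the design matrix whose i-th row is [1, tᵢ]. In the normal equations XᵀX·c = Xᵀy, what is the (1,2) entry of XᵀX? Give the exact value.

Row 1 ↔ basis 1, column 2 ↔ basis t, so (XᵀX)_{1,2} = Σᵢ t = (1)·(-3) + (1)·(-1) + (1)·(0) + (1)·(7) + (1)·(11) = 14.

14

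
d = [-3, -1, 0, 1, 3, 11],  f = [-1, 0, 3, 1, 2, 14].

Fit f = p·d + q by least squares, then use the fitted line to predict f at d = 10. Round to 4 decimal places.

Normal-equation sums: Σd·d = 141, Σd = 11, Σ1 = 6.
And Σd·f = 164, Σf = 19.
So AᵀA·[p, q]ᵀ = Aᵀf: [[141, 11]; [11, 6]]·[p, q]ᵀ = [164, 19]ᵀ.
Δ = 141·6 − 11² = 725.
p = (164·6 − 11·19)/725 = 31/29; q = (141·19 − 11·164)/725 = 35/29.
At d = 10: f̂ = (31/29)·(10) + (35/29)·(1) = 345/29.

f̂ = 11.8966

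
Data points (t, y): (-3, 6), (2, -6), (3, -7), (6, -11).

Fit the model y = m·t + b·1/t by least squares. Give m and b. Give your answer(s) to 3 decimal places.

Sums needed: Σt·t = 58, Σt·1/t = 4, Σ1/t·1/t = 1/2.
Moment sums: Σt·y = -117, Σ1/t·y = -55/6.
Δ = 58·(1/2) − 4² = 13.
m = ((-117)·(1/2) − 4·(-55/6))/13 = -131/78; b = (58·(-55/6) − 4·(-117))/13 = -191/39.

m = -1.679, b = -4.897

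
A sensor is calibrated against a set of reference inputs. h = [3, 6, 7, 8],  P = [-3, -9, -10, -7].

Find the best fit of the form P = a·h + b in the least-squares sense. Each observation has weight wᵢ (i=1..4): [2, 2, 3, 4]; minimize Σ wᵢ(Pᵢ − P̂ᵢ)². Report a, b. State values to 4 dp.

AᵀWA·[a, b]ᵀ = AᵀWP reads: 493·a + 71·b = -560;  71·a + 11·b = -82.
(Σwᵢ·h·h = 493, Σwᵢ·h = 71, Σwᵢ·1 = 11, Σwᵢ·h·P = -560, Σwᵢ·P = -82.)
Δ = 493·11 − 71² = 382.
a = ((-560)·11 − 71·(-82))/382 = -169/191; b = (493·(-82) − 71·(-560))/382 = -333/191.

a = -0.8848, b = -1.7435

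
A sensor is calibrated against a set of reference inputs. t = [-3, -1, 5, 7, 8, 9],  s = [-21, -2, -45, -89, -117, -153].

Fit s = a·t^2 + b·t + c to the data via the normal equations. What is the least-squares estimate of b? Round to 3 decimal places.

MᵀM·[a, b, c]ᵀ = Mᵀs reads: 13765·a + 1681·b + 229·c = -25558;  1681·a + 229·b + 25·c = -3096;  229·a + 25·b + 6·c = -427.
Inverting the 3×3 Gram matrix, [a, b, c]ᵀ = [-85261/42420, 48949/42420, 2607/3535]ᵀ.

b = 1.154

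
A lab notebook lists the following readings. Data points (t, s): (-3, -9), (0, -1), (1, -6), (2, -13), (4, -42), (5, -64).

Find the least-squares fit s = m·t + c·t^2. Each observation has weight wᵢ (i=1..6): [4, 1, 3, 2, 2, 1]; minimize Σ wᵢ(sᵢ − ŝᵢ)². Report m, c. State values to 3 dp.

Normal-equation sums: Σwᵢ·t·t = 104, Σwᵢ·t·t^2 = 164, Σwᵢ·t^2·t^2 = 1496.
Moment sums: Σwᵢ·t·s = -618, Σwᵢ·t^2·s = -3390.
So MᵀWM·[m, c]ᵀ = MᵀWs: [[104, 164]; [164, 1496]]·[m, c]ᵀ = [-618, -3390]ᵀ.
Eliminating c: 1496·(row 1) − 164·(row 2) gives 128688·m = 1496·(-618) − 164·(-3390) = -368568, so m = -15357/5362.
Then c = ((-3390) − 164·(-15357/5362))/1496 = -10467/5362.

m = -2.864, c = -1.952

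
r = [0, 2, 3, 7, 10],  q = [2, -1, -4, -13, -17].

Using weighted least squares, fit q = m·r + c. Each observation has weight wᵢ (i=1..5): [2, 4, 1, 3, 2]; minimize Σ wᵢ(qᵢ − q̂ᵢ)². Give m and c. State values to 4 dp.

m = -2.0409, c = 2.4273

From the data, Σwᵢ·r·r = 372, Σwᵢ·r = 52, Σwᵢ·1 = 12.
Moment sums: Σwᵢ·r·q = -633, Σwᵢ·q = -77.
Determinant 372·12 − 52² = 1760.
m = ((-633)·12 − 52·(-77))/1760 = -449/220; c = (372·(-77) − 52·(-633))/1760 = 267/110.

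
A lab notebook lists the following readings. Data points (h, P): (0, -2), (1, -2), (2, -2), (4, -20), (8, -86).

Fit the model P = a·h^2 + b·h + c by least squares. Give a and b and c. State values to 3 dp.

Compute the Gram sums: Σh^2·h^2 = 4369, Σh^2·h = 585, Σh^2 = 85, Σh·h = 85, Σh = 15, Σ1 = 5.
Right-hand side: Σh^2·P = -5834, Σh·P = -774, ΣP = -112.
XᵀX·[a, b, c]ᵀ = XᵀP becomes [[4369, 585, 85]; [585, 85, 15]; [85, 15, 5]]·[a, b, c]ᵀ = [-5834, -774, -112]ᵀ.
Inverting the 3×3 Gram matrix, [a, b, c]ᵀ = [-633/403, 4047/2015, -112/65]ᵀ.

a = -1.571, b = 2.008, c = -1.723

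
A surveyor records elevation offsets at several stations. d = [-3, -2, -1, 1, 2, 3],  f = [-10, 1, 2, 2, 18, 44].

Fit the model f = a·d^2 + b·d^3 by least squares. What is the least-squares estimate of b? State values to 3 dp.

Normal-equation sums: Σd^2·d^2 = 196, Σd^2·d^3 = 0, Σd^3·d^3 = 1588.
Right-hand side: Σd^2·f = 386, Σd^3·f = 1594.
Normal equations: [[196, 0]; [0, 1588]]·[a, b]ᵀ = [386, 1594]ᵀ.
Eliminating b: 1588·(row 1) − 0·(row 2) gives 311248·a = 1588·386 − 0·1594 = 612968, so a = 193/98.
Then b = (1594 − 0·(193/98))/1588 = 797/794.

b = 1.004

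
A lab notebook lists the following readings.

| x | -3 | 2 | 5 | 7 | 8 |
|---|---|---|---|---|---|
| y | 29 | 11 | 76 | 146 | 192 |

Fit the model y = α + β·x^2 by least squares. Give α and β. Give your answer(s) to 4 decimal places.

α = 0.6566, β = 2.9849

MᵀM·[α, β]ᵀ = Mᵀy reads: 5·α + 151·β = 454;  151·α + 7219·β = 21647.
(Σ1 = 5, Σx^2 = 151, Σx^2·x^2 = 7219, Σy = 454, Σx^2·y = 21647.)
Eliminating β: 7219·(row 1) − 151·(row 2) gives 13294·α = 7219·454 − 151·21647 = 8729, so α = 8729/13294.
Then β = (21647 − 151·(8729/13294))/7219 = 39681/13294.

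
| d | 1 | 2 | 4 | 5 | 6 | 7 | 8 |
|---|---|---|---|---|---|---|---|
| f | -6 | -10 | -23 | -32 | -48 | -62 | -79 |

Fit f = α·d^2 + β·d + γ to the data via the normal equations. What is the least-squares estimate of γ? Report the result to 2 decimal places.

γ = -5.41

The normal system AᵀA·[α, β, γ]ᵀ = Aᵀf is [[8691, 1269, 195]; [1269, 195, 33]; [195, 33, 7]]·[α, β, γ]ᵀ = [-11036, -1632, -260]ᵀ.
Row-reducing yields α = -1090/903, β = 121/301, γ = -1629/301.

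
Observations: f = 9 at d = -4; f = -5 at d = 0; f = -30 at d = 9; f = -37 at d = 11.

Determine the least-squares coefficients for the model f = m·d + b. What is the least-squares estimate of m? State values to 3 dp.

m = -2.994

Compute the Gram sums: Σd·d = 218, Σd = 16, Σ1 = 4.
And Σd·f = -713, Σf = -63.
det = 218·4 − 16² = 616.
m = ((-713)·4 − 16·(-63))/616 = -461/154; b = (218·(-63) − 16·(-713))/616 = -1163/308.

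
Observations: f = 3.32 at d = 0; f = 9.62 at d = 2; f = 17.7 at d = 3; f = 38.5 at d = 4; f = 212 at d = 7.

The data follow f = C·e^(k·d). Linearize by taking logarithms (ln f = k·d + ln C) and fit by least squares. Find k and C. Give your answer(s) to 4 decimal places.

Linearized form: ln f = k·d + ln C. From the 5 transformed points,
XᵀX = [[78.0000, 16.0000]; [16.0000, 5]], rhs = [65.2471, 15.3446]ᵀ  (here Σd = 16.0000, Σ(d)² = 78.0000, Σln f = 15.3446, Σd·ln f = 65.2471).
Slope k = (n·Σd·ln f − Σd·Σln f)/(n·Σ(d)² − (Σd)²) = (5·65.2471 − 16.0000·15.3446)/134.0000 = 0.60240; ln C = (Σln f − k·Σd)/n = 1.14124, so C = exp(1.14124) = 3.13065.

k = 0.6024, C = 3.1307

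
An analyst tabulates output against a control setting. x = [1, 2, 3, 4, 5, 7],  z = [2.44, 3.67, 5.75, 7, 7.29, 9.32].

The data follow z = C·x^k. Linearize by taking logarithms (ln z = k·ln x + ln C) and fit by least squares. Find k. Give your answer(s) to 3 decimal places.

Taking logs, ln z = k·ln x + ln C, so regress ln z on ln x.
XᵀX = [[9.9861, 6.7334]; [6.7334, 6]], rhs = [13.0613, 10.1060]ᵀ  (here Σln x = 6.7334, Σ(ln x)² = 9.9861, Σln z = 10.1060, Σln x·ln z = 13.0613).
Slope k = (n·Σln x·ln z − Σln x·Σln z)/(n·Σ(ln x)² − (Σln x)²) = (6·13.0613 − 6.7334·10.1060)/14.5777 = 0.70793; ln C = (Σln z − k·Σln x)/n = 0.88986.

k = 0.708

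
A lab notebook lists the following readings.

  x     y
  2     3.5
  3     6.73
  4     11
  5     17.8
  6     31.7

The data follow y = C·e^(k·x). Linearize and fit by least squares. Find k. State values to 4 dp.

Linearized form: ln y = k·x + ln C. From the 5 transformed points,
AᵀA = [[90.0000, 20.0000]; [20.0000, 5]], rhs = [52.9507, 11.8927]ᵀ  (here Σx = 20.0000, Σ(x)² = 90.0000, Σln y = 11.8927, Σx·ln y = 52.9507).
Slope k = (n·Σx·ln y − Σx·Σln y)/(n·Σ(x)² − (Σx)²) = (5·52.9507 − 20.0000·11.8927)/50.0000 = 0.53797; ln C = (Σln y − k·Σx)/n = 0.22666.

k = 0.5380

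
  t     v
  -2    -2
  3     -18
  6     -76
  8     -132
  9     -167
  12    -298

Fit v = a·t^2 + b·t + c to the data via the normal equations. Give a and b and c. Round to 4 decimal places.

Normal-equation sums: Σt^2·t^2 = 32786, Σt^2·t = 3204, Σt^2 = 338, Σt·t = 338, Σt = 36, Σ1 = 6.
For Mᵀv: Σt^2·v = -67793, Σt·v = -6641, Σv = -693.
Normal equations: [[32786, 3204, 338]; [3204, 338, 36]; [338, 36, 6]]·[a, b, c]ᵀ = [-67793, -6641, -693]ᵀ.
Inverting the 3×3 Gram matrix, [a, b, c]ᵀ = [-440985/220466, -236219/220466, 397823/110233]ᵀ.

a = -2.0002, b = -1.0715, c = 3.6089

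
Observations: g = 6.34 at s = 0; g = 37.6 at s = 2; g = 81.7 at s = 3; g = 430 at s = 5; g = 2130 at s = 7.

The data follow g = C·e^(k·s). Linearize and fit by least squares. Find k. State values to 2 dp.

k = 0.83

Taking logs, ln g = k·s + ln C, so regress ln g on s.
Σs = 17.0000, Σ(s)² = 87.0000, Σln g = 23.6046, Σs·ln g = 104.4292.
Equations: 87.0000·k + 17.0000·ln C = 104.4292;  17.0000·k + 5·ln C = 23.6046.
Solving (det = 146.0000): k = 0.82786, ln C = 1.90619.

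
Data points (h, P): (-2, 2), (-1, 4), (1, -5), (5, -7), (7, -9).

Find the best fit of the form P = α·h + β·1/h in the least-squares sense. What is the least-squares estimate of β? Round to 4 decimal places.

Forming MᵀM = [[80, 5]; [5, 11321/4900]] and MᵀP = [-111, -444/35]ᵀ gives MᵀM·[α, β]ᵀ = MᵀP.
det = 80·(11321/4900) − 5² = 39159/245.
α = ((-111)·(11321/4900) − 5·(-444/35))/(39159/245) = -315277/261060; β = (80·(-444/35) − 5·(-111))/(39159/245) = -37555/13053.

β = -2.8771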